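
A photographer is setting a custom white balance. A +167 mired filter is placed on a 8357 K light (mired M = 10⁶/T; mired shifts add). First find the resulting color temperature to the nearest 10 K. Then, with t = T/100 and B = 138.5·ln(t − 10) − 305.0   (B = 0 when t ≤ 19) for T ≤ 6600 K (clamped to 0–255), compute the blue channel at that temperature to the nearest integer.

140

M_in = 10⁶/8357 = 119.66; M_out = 119.66 + (+167) = 286.66.
T_out = 10⁶/286.66 = 3488.5 K → 3490 K; t = 34.9.
B = 138.5·ln(34.9 − 10) − 305.0 = 138.5·ln 24.9 − 305.0 = 138.5·3.2149 − 305.0 = 140.259.
Rounded: 140.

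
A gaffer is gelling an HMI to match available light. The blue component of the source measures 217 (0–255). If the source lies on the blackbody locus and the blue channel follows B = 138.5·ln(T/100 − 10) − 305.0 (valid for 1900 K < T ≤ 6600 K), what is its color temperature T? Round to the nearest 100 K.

ln(t − 10) = (217 + 305.0) / 138.5 = 3.7690.
t − 10 = e^3.7690 = 43.335, so t = 53.335.
T = 100·t = 5333 K → 5300 K to the nearest 100 K.

5300 K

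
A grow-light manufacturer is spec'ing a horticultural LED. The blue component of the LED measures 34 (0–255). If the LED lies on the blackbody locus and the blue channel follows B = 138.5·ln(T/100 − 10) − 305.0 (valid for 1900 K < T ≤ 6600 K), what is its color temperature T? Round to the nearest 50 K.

ln(t − 10) = (34 + 305.0) / 138.5 = 2.4477.
t − 10 = e^2.4477 = 11.561, so t = 21.561.
T = 100·t = 2156 K → 2150 K to the nearest 50 K.

2150 K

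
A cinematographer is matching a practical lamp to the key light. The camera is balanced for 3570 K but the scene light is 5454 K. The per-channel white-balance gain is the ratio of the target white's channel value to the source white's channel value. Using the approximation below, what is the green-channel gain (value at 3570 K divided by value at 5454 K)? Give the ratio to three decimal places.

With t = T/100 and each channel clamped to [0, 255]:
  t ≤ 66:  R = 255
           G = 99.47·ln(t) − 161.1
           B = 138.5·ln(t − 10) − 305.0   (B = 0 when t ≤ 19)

At 5454 K (t = 54.54):
  G = 99.47·ln 54.54 − 161.1 = 99.47·3.9989 − 161.1 = 236.674.
At 3570 K (t = 35.7):
  G = 99.47·ln 35.7 − 161.1 = 99.47·3.5752 − 161.1 = 194.520.
Gain = 194.520 / 236.674 = 0.8219 → 0.822.

0.822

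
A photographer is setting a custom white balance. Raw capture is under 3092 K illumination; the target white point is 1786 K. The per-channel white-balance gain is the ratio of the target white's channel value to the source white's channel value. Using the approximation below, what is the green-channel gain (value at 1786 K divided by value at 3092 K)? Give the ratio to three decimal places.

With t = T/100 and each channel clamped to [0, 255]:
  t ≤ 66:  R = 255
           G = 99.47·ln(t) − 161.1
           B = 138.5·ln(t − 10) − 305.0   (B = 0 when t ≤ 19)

0.697

At 3092 K (t = 30.92):
  G = 99.47·ln 30.92 − 161.1 = 99.47·3.4314 − 161.1 = 180.222.
At 1786 K (t = 17.86):
  G = 99.47·ln 17.86 − 161.1 = 99.47·2.8826 − 161.1 = 125.629.
Gain = 125.629 / 180.222 = 0.6971 → 0.697.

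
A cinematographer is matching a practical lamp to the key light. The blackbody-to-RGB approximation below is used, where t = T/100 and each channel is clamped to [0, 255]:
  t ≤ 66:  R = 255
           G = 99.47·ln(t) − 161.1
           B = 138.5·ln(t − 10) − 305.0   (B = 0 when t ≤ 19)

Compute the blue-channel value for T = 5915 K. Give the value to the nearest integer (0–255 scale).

234

t = 5915/100 = 59.15; the t ≤ 66 branch applies.
B = 138.5·ln(59.15 − 10) − 305.0 = 138.5·ln 49.15 − 305.0 = 138.5·3.8949 − 305.0 = 234.440.
Rounded: 234.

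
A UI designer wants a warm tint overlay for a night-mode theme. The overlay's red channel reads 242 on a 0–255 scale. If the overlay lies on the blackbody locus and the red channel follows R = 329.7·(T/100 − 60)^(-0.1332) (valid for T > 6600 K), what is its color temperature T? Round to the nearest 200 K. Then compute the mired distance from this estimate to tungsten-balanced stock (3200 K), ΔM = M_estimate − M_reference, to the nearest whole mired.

(t − 60)^(-0.1332) = 242/329.7 = 0.73400.
t − 60 = 0.73400^(1/-0.1332) = 0.73400^(-7.508) = 10.193, so t = 70.193.
T = 100·t = 7019 K → 7000 K to the nearest 200 K.
M_estimate = 10⁶/7000 = 142.86; M_reference = 10⁶/3200 = 312.50.
ΔM = 142.86 − 312.50 = -169.64 → -170 mireds.

-170 mireds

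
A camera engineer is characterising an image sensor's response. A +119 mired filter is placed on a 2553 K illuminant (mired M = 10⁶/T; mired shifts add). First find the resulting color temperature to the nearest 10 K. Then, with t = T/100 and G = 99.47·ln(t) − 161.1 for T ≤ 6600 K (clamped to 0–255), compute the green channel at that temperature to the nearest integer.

M_in = 10⁶/2553 = 391.70; M_out = 391.70 + (+119) = 510.70.
T_out = 10⁶/510.70 = 1958.1 K → 1960 K; t = 19.6.
G = 99.47·ln 19.6 − 161.1 = 99.47·2.9755 − 161.1 = 134.876.
Rounded: 135.

135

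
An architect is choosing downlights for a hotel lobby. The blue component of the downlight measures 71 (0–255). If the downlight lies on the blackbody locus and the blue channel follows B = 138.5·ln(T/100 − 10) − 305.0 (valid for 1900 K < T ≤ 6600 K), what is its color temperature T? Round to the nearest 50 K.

ln(t − 10) = (71 + 305.0) / 138.5 = 2.7148.
t − 10 = e^2.7148 = 15.102, so t = 25.102.
T = 100·t = 2510 K → 2500 K to the nearest 50 K.

2500 K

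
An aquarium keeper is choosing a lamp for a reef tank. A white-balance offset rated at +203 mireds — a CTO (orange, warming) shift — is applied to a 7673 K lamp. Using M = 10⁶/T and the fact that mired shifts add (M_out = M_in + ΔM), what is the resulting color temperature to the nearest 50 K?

M_in = 10⁶/7673 = 130.33 mireds.
M_out = 130.33 + (+203) = 333.33 mireds.
T_out = 10⁶/333.33 = 3000.1 K → 3000 K.

3000 K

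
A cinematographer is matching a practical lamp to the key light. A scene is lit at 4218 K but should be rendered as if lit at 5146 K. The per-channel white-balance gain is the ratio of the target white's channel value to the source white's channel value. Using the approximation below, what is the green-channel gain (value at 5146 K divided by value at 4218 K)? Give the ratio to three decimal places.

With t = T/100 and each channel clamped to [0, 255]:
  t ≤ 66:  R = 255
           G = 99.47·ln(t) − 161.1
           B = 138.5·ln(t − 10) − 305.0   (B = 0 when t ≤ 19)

1.094

At 4218 K (t = 42.18):
  G = 99.47·ln 42.18 − 161.1 = 99.47·3.7419 − 161.1 = 211.111.
At 5146 K (t = 51.46):
  G = 99.47·ln 51.46 − 161.1 = 99.47·3.9408 − 161.1 = 230.892.
Gain = 230.892 / 211.111 = 1.0937 → 1.094.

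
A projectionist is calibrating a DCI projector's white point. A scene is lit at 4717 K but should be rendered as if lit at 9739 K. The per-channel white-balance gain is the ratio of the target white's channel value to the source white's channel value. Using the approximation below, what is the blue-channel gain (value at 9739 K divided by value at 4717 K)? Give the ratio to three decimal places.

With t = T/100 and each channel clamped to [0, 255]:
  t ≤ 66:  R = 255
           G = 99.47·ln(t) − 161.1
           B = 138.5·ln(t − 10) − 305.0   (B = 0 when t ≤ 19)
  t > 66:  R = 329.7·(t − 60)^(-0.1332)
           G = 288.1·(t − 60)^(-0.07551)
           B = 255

At 4717 K (t = 47.17):
  B = 138.5·ln(47.17 − 10) − 305.0 = 138.5·ln 37.17 − 305.0 = 138.5·3.6155 − 305.0 = 195.747.
At 9739 K (t = 97.39):
  B = 255 by definition for t > 66.
Gain = 255.000 / 195.747 = 1.3027 → 1.303.

1.303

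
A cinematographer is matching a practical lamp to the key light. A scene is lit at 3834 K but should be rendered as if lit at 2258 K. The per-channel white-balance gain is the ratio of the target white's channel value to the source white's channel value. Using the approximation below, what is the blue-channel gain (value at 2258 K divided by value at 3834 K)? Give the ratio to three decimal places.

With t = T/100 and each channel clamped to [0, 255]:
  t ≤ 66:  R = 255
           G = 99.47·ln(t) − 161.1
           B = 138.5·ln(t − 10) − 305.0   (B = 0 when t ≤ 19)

0.289

At 3834 K (t = 38.34):
  B = 138.5·ln(38.34 − 10) − 305.0 = 138.5·ln 28.34 − 305.0 = 138.5·3.3443 − 305.0 = 158.182.
At 2258 K (t = 22.58):
  B = 138.5·ln(22.58 − 10) − 305.0 = 138.5·ln 12.58 − 305.0 = 138.5·2.5321 − 305.0 = 45.697.
Gain = 45.697 / 158.182 = 0.2889 → 0.289.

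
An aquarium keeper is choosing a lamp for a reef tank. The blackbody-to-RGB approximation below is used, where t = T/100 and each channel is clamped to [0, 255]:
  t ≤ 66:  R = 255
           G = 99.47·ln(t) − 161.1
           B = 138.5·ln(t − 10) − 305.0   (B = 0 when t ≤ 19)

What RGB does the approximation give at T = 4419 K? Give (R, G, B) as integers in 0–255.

t = 4419/100 = 44.19; the t ≤ 66 branch applies.
R = 255 by definition for t ≤ 66.
G = 99.47·ln 44.19 − 161.1 = 99.47·3.7885 − 161.1 = 215.742.
B = 138.5·ln(44.19 − 10) − 305.0 = 138.5·ln 34.19 − 305.0 = 138.5·3.5319 − 305.0 = 184.173.
Rounded: (255, 216, 184).

(255, 216, 184)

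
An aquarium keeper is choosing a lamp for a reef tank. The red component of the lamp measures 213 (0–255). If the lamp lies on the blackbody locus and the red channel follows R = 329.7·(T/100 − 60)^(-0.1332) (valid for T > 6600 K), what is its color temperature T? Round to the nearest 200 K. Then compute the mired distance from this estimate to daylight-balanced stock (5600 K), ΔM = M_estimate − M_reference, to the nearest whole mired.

(t − 60)^(-0.1332) = 213/329.7 = 0.64604.
t − 60 = 0.64604^(1/-0.1332) = 0.64604^(-7.508) = 26.575, so t = 86.575.
T = 100·t = 8657 K → 8600 K to the nearest 200 K.
M_estimate = 10⁶/8600 = 116.28; M_reference = 10⁶/5600 = 178.57.
ΔM = 116.28 − 178.57 = -62.29 → -62 mireds.

-62 mireds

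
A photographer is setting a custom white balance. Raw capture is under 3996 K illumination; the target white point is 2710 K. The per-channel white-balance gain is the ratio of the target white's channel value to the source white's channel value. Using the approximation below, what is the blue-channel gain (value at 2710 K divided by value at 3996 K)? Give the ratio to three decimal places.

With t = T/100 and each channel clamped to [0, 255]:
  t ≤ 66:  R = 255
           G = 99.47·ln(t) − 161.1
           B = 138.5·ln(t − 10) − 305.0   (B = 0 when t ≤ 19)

At 3996 K (t = 39.96):
  B = 138.5·ln(39.96 − 10) − 305.0 = 138.5·ln 29.96 − 305.0 = 138.5·3.3999 − 305.0 = 165.881.
At 2710 K (t = 27.1):
  B = 138.5·ln(27.1 − 10) − 305.0 = 138.5·ln 17.1 − 305.0 = 138.5·2.8391 − 305.0 = 88.212.
Gain = 88.212 / 165.881 = 0.5318 → 0.532.

0.532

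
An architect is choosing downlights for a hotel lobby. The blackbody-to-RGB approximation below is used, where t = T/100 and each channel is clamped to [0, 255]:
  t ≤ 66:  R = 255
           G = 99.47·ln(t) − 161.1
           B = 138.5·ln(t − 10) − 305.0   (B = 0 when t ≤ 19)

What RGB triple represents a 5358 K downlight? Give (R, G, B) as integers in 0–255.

(255, 235, 218)

t = 5358/100 = 53.58; the t ≤ 66 branch applies.
R = 255 by definition for t ≤ 66.
G = 99.47·ln 53.58 − 161.1 = 99.47·3.9812 − 161.1 = 234.908.
B = 138.5·ln(53.58 − 10) − 305.0 = 138.5·ln 43.58 − 305.0 = 138.5·3.7746 − 305.0 = 217.782.
Rounded: (255, 235, 218).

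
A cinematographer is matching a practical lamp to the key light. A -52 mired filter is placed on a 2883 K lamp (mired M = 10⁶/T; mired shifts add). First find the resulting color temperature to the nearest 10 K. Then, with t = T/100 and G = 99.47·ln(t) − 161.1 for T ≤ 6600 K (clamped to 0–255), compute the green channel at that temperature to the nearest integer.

M_in = 10⁶/2883 = 346.86; M_out = 346.86 + (-52) = 294.86.
T_out = 10⁶/294.86 = 3391.4 K → 3390 K; t = 33.9.
G = 99.47·ln 33.9 − 161.1 = 99.47·3.5234 − 161.1 = 189.374.
Rounded: 189.

189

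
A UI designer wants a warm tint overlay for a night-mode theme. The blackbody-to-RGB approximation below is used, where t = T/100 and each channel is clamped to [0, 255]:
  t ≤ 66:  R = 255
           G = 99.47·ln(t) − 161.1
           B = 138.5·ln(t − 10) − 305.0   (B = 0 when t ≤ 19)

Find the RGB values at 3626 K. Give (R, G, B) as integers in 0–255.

(255, 196, 148)

t = 3626/100 = 36.26; the t ≤ 66 branch applies.
R = 255 by definition for t ≤ 66.
G = 99.47·ln 36.26 − 161.1 = 99.47·3.5907 − 161.1 = 196.068.
B = 138.5·ln(36.26 − 10) − 305.0 = 138.5·ln 26.26 − 305.0 = 138.5·3.2680 − 305.0 = 147.624.
Rounded: (255, 196, 148).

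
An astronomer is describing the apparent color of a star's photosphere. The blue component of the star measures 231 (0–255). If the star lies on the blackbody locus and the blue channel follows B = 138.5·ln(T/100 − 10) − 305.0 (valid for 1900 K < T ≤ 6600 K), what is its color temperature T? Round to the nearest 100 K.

ln(t − 10) = (231 + 305.0) / 138.5 = 3.8700.
t − 10 = e^3.8700 = 47.944, so t = 57.944.
T = 100·t = 5794 K → 5800 K to the nearest 100 K.

5800 K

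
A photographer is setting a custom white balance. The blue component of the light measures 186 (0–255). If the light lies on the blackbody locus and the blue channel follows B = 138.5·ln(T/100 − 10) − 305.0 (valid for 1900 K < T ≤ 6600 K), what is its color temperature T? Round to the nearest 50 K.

4450 K

ln(t − 10) = (186 + 305.0) / 138.5 = 3.5451.
t − 10 = e^3.5451 = 34.644, so t = 44.644.
T = 100·t = 4464 K → 4450 K to the nearest 50 K.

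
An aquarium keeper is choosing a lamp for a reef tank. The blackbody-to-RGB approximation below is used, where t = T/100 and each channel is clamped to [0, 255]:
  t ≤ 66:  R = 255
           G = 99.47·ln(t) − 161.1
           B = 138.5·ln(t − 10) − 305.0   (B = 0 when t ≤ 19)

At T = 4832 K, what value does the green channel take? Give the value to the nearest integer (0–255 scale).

225

t = 4832/100 = 48.32; the t ≤ 66 branch applies.
G = 99.47·ln 48.32 − 161.1 = 99.47·3.8778 − 161.1 = 224.629.
Rounded: 225.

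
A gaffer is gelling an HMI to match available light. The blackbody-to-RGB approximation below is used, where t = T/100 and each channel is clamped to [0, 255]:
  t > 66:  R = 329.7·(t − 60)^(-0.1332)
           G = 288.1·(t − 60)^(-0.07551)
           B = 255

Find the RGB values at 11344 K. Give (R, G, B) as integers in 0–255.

(194, 213, 255)

t = 11344/100 = 113.44; the t > 66 branch applies.
R = 329.7·(113.44 − 60)^(-0.1332) = 329.7·53.44^(-0.1332) = 329.7·0.58864 = 194.074.
G = 288.1·(113.44 − 60)^(-0.07551) = 288.1·53.44^(-0.07551) = 288.1·0.74051 = 213.340.
B = 255 by definition for t > 66.
Rounded: (194, 213, 255).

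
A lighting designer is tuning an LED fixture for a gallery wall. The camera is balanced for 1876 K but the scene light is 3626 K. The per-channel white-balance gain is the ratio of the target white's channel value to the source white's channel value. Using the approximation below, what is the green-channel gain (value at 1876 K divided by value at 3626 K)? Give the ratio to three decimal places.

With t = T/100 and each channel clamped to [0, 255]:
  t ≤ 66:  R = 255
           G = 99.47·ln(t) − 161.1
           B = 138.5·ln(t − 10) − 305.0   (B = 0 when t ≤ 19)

0.666

At 3626 K (t = 36.26):
  G = 99.47·ln 36.26 − 161.1 = 99.47·3.5907 − 161.1 = 196.068.
At 1876 K (t = 18.76):
  G = 99.47·ln 18.76 − 161.1 = 99.47·2.9317 − 161.1 = 130.519.
Gain = 130.519 / 196.068 = 0.6657 → 0.666.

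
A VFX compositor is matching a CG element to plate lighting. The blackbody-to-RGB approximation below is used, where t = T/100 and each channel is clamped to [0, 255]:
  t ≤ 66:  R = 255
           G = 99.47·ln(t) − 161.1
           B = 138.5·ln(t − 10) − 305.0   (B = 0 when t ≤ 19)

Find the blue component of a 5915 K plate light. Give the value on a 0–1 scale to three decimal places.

t = 5915/100 = 59.15; the t ≤ 66 branch applies.
B = 138.5·ln(59.15 − 10) − 305.0 = 138.5·ln 49.15 − 305.0 = 138.5·3.8949 − 305.0 = 234.440.
On a 0–1 scale: 234.440/255 = 0.9194 → 0.919.

0.919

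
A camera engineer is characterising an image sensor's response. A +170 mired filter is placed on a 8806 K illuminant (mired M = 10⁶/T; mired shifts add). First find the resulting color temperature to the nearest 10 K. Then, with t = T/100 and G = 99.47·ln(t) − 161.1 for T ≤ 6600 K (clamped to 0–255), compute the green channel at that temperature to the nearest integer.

193

M_in = 10⁶/8806 = 113.56; M_out = 113.56 + (+170) = 283.56.
T_out = 10⁶/283.56 = 3526.6 K → 3530 K; t = 35.3.
G = 99.47·ln 35.3 − 161.1 = 99.47·3.5639 − 161.1 = 193.399.
Rounded: 193.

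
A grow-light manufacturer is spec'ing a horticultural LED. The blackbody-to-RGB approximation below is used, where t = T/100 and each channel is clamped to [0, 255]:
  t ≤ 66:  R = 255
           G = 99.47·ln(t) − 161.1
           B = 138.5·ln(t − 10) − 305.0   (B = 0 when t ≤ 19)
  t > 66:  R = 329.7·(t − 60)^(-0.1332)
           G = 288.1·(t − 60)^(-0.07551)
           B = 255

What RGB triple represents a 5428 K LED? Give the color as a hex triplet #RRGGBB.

#FFECDC

t = 5428/100 = 54.28; the t ≤ 66 branch applies.
R = 255 by definition for t ≤ 66.
G = 99.47·ln 54.28 − 161.1 = 99.47·3.9942 − 161.1 = 236.199.
B = 138.5·ln(54.28 − 10) − 305.0 = 138.5·ln 44.28 − 305.0 = 138.5·3.7905 − 305.0 = 219.989.
Rounded: (255, 236, 220).
In hex: #FFECDC.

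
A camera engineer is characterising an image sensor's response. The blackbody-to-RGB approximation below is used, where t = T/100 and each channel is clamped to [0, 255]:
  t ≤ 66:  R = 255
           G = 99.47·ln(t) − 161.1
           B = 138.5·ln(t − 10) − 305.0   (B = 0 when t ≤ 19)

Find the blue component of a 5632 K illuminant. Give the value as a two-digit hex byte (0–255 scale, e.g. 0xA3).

0xE2

t = 5632/100 = 56.32; the t ≤ 66 branch applies.
B = 138.5·ln(56.32 − 10) − 305.0 = 138.5·ln 46.32 − 305.0 = 138.5·3.8356 − 305.0 = 226.227.
Rounded: 226; in hex, 0xE2.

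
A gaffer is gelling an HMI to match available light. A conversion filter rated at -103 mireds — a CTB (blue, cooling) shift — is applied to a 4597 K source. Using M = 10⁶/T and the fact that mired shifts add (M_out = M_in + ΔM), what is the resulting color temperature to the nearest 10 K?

8730 K

M_in = 10⁶/4597 = 217.53 mireds.
M_out = 217.53 + (-103) = 114.53 mireds.
T_out = 10⁶/114.53 = 8731.1 K → 8730 K.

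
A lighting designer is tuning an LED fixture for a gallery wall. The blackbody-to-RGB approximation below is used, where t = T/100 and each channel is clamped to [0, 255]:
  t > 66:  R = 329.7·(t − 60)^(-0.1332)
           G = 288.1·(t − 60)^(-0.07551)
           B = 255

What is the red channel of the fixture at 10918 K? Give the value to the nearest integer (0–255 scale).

t = 10918/100 = 109.18; the t > 66 branch applies.
R = 329.7·(109.18 − 60)^(-0.1332) = 329.7·49.18^(-0.1332) = 329.7·0.59519 = 196.233.
Rounded: 196.

196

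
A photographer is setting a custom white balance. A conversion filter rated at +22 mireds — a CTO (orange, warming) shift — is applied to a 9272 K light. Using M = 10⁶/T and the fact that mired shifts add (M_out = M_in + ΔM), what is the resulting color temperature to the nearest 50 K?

7700 K

M_in = 10⁶/9272 = 107.85 mireds.
M_out = 107.85 + (+22) = 129.85 mireds.
T_out = 10⁶/129.85 = 7701.1 K → 7700 K.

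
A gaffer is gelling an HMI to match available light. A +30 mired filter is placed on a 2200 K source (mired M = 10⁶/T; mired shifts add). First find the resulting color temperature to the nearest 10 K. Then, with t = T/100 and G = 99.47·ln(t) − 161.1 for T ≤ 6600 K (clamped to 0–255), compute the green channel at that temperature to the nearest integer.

M_in = 10⁶/2200 = 454.55; M_out = 454.55 + (+30) = 484.55.
T_out = 10⁶/484.55 = 2063.8 K → 2060 K; t = 20.6.
G = 99.47·ln 20.6 − 161.1 = 99.47·3.0253 − 161.1 = 139.826.
Rounded: 140.

140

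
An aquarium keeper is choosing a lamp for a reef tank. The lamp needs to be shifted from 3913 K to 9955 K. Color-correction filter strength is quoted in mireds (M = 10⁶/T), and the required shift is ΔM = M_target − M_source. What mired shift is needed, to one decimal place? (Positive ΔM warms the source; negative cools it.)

M_source = 10⁶/3913 = 255.558; M_target = 10⁶/9955 = 100.452.
ΔM = 100.452 − 255.558 = -155.106 → -155.1 mireds, a cooling shift.

-155.1 mireds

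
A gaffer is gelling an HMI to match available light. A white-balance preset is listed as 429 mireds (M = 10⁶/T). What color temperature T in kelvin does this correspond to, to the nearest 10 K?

2330 K

T = 10⁶ / 429 = 2331.00 K → 2330 K.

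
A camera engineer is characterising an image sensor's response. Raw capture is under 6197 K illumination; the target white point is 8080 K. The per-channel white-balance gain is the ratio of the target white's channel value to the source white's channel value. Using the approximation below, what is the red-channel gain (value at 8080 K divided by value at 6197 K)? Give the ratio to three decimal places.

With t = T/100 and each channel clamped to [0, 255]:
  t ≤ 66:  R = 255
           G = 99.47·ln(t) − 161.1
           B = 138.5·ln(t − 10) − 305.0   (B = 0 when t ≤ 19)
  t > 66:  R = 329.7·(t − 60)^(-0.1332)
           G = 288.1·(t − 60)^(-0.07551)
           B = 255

0.863

At 6197 K (t = 61.97):
  R = 255 by definition for t ≤ 66.
At 8080 K (t = 80.8):
  R = 329.7·(80.8 − 60)^(-0.1332) = 329.7·20.8^(-0.1332) = 329.7·0.66747 = 220.066.
Gain = 220.066 / 255.000 = 0.8630 → 0.863.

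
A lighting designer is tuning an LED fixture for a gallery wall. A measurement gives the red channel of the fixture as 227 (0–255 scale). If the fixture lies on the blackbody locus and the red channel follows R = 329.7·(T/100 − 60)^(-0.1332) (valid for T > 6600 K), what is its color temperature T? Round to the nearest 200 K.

7600 K

(t − 60)^(-0.1332) = 227/329.7 = 0.68850.
t − 60 = 0.68850^(1/-0.1332) = 0.68850^(-7.508) = 16.478, so t = 76.478.
T = 100·t = 7648 K → 7600 K to the nearest 200 K.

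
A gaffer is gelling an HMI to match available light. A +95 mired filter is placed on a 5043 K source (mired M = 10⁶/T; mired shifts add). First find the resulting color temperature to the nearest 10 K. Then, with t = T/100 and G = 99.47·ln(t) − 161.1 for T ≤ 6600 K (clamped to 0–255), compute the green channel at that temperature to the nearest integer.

M_in = 10⁶/5043 = 198.29; M_out = 198.29 + (+95) = 293.29.
T_out = 10⁶/293.29 = 3409.5 K → 3410 K; t = 34.1.
G = 99.47·ln 34.1 − 161.1 = 99.47·3.5293 − 161.1 = 189.959.
Rounded: 190.

190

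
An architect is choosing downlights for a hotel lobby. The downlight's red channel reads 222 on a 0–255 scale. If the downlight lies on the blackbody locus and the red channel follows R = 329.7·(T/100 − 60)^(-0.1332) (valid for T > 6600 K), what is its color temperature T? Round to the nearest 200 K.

(t − 60)^(-0.1332) = 222/329.7 = 0.67334.
t − 60 = 0.67334^(1/-0.1332) = 0.67334^(-7.508) = 19.478, so t = 79.478.
T = 100·t = 7948 K → 8000 K to the nearest 200 K.

8000 K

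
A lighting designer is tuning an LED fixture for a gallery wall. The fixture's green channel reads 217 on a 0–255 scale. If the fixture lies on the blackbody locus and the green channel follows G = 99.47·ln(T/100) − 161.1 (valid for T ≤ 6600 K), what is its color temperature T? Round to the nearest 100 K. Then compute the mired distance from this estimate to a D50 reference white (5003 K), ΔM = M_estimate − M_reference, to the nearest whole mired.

+22 mireds

ln t = (217 + 161.1) / 99.47 = 3.8011.
t = e^3.8011 = 44.752.
T = 100·t = 4475 K → 4500 K to the nearest 100 K.
M_estimate = 10⁶/4500 = 222.22; M_reference = 10⁶/5003 = 199.88.
ΔM = 222.22 − 199.88 = 22.34 → +22 mireds.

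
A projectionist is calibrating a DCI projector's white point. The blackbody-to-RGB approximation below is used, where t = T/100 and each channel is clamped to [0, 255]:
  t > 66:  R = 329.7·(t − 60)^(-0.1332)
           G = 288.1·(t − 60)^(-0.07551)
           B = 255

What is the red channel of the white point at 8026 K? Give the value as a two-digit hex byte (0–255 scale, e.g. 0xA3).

0xDD

t = 8026/100 = 80.26; the t > 66 branch applies.
R = 329.7·(80.26 − 60)^(-0.1332) = 329.7·20.26^(-0.1332) = 329.7·0.66982 = 220.838.
Rounded: 221; in hex, 0xDD.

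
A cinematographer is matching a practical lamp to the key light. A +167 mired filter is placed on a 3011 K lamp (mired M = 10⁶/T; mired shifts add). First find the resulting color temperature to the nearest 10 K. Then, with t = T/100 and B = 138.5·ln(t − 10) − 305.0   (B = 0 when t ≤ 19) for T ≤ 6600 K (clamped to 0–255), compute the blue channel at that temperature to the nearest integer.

M_in = 10⁶/3011 = 332.12; M_out = 332.12 + (+167) = 499.12.
T_out = 10⁶/499.12 = 2003.5 K → 2000 K; t = 20.
B = 138.5·ln(20 − 10) − 305.0 = 138.5·ln 10 − 305.0 = 138.5·2.3026 − 305.0 = 13.908.
Rounded: 14.

14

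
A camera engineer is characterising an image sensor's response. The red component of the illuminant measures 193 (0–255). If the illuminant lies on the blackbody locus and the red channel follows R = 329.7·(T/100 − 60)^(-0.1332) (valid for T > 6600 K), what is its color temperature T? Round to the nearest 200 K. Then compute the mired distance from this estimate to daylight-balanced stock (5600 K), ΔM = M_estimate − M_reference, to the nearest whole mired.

(t − 60)^(-0.1332) = 193/329.7 = 0.58538.
t − 60 = 0.58538^(1/-0.1332) = 0.58538^(-7.508) = 55.713, so t = 115.713.
T = 100·t = 11571 K → 11600 K to the nearest 200 K.
M_estimate = 10⁶/11600 = 86.21; M_reference = 10⁶/5600 = 178.57.
ΔM = 86.21 − 178.57 = -92.36 → -92 mireds.

-92 mireds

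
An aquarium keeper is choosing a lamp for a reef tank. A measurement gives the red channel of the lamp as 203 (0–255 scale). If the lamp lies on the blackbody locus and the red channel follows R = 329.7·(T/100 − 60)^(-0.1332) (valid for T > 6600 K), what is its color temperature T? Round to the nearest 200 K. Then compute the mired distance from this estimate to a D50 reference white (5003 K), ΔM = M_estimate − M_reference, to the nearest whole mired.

(t − 60)^(-0.1332) = 203/329.7 = 0.61571.
t − 60 = 0.61571^(1/-0.1332) = 0.61571^(-7.508) = 38.129, so t = 98.129.
T = 100·t = 9813 K → 9800 K to the nearest 200 K.
M_estimate = 10⁶/9800 = 102.04; M_reference = 10⁶/5003 = 199.88.
ΔM = 102.04 − 199.88 = -97.84 → -98 mireds.

-98 mireds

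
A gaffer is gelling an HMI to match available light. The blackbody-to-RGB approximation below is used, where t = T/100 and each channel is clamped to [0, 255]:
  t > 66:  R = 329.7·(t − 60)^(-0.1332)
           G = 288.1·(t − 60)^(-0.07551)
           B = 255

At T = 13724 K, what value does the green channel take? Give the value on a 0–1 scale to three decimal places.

0.814

t = 13724/100 = 137.24; the t > 66 branch applies.
G = 288.1·(137.24 − 60)^(-0.07551) = 288.1·77.24^(-0.07551) = 288.1·0.72019 = 207.488.
On a 0–1 scale: 207.488/255 = 0.8137 → 0.814.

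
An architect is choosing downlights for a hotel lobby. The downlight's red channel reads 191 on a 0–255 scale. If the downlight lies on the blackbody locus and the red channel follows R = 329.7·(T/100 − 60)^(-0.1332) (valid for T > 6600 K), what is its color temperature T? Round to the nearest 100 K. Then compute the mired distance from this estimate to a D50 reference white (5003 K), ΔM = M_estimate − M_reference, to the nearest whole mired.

(t − 60)^(-0.1332) = 191/329.7 = 0.57931.
t − 60 = 0.57931^(1/-0.1332) = 0.57931^(-7.508) = 60.245, so t = 120.245.
T = 100·t = 12025 K → 12000 K to the nearest 100 K.
M_estimate = 10⁶/12000 = 83.33; M_reference = 10⁶/5003 = 199.88.
ΔM = 83.33 − 199.88 = -116.55 → -117 mireds.

-117 mireds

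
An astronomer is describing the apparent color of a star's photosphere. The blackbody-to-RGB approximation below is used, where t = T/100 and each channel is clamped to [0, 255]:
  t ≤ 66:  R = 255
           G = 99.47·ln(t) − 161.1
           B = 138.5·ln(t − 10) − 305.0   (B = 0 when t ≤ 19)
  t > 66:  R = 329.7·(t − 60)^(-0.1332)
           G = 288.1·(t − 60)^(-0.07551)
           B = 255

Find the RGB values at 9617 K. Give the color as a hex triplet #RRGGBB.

#CCDCFF

t = 9617/100 = 96.17; the t > 66 branch applies.
R = 329.7·(96.17 − 60)^(-0.1332) = 329.7·36.17^(-0.1332) = 329.7·0.62005 = 204.431.
G = 288.1·(96.17 − 60)^(-0.07551) = 288.1·36.17^(-0.07551) = 288.1·0.76266 = 219.721.
B = 255 by definition for t > 66.
Rounded: (204, 220, 255).
In hex: #CCDCFF.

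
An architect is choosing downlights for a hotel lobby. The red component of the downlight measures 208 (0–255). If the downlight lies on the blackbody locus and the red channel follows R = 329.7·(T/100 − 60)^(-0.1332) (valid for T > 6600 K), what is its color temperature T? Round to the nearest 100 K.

(t − 60)^(-0.1332) = 208/329.7 = 0.63088.
t − 60 = 0.63088^(1/-0.1332) = 0.63088^(-7.508) = 31.763, so t = 91.763.
T = 100·t = 9176 K → 9200 K to the nearest 100 K.

9200 K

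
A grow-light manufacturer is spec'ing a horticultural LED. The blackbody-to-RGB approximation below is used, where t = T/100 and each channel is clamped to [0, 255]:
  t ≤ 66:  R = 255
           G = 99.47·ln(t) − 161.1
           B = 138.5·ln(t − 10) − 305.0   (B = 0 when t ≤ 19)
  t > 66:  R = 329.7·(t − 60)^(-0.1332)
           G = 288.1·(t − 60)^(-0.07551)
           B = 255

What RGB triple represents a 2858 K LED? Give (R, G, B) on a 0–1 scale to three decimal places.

t = 2858/100 = 28.58; the t ≤ 66 branch applies.
R = 255 by definition for t ≤ 66.
G = 99.47·ln 28.58 − 161.1 = 99.47·3.3527 − 161.1 = 172.394.
B = 138.5·ln(28.58 − 10) − 305.0 = 138.5·ln 18.58 − 305.0 = 138.5·2.9221 − 305.0 = 99.709.
Dividing each by 255: (1.0000, 0.6761, 0.3910) → (1.000, 0.676, 0.391).

(1.000, 0.676, 0.391)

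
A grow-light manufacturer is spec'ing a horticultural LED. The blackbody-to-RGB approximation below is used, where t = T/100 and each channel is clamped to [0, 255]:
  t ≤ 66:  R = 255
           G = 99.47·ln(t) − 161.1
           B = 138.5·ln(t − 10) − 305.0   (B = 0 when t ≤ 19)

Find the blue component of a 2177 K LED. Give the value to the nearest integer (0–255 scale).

36

t = 2177/100 = 21.77; the t ≤ 66 branch applies.
B = 138.5·ln(21.77 − 10) − 305.0 = 138.5·ln 11.77 − 305.0 = 138.5·2.4656 − 305.0 = 36.479.
Rounded: 36.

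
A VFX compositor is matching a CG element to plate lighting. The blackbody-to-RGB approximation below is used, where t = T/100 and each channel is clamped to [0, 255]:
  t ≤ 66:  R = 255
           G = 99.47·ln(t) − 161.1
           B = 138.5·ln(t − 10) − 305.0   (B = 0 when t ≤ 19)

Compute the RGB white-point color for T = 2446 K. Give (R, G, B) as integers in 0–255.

t = 2446/100 = 24.46; the t ≤ 66 branch applies.
R = 255 by definition for t ≤ 66.
G = 99.47·ln 24.46 − 161.1 = 99.47·3.1970 − 161.1 = 156.909.
B = 138.5·ln(24.46 − 10) − 305.0 = 138.5·ln 14.46 − 305.0 = 138.5·2.6714 − 305.0 = 64.987.
Rounded: (255, 157, 65).

(255, 157, 65)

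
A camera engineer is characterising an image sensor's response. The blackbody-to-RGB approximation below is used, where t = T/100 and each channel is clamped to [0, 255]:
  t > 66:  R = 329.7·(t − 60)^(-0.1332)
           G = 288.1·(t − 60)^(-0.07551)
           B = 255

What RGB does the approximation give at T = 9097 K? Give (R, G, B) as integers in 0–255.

t = 9097/100 = 90.97; the t > 66 branch applies.
R = 329.7·(90.97 − 60)^(-0.1332) = 329.7·30.97^(-0.1332) = 329.7·0.63300 = 208.702.
G = 288.1·(90.97 − 60)^(-0.07551) = 288.1·30.97^(-0.07551) = 288.1·0.77165 = 222.312.
B = 255 by definition for t > 66.
Rounded: (209, 222, 255).

(209, 222, 255)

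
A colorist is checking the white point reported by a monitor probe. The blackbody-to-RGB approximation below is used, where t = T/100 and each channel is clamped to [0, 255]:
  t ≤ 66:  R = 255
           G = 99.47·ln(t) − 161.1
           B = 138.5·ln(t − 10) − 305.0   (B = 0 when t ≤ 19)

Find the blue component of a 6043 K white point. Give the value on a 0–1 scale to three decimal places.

t = 6043/100 = 60.43; the t ≤ 66 branch applies.
B = 138.5·ln(60.43 − 10) − 305.0 = 138.5·ln 50.43 − 305.0 = 138.5·3.9206 − 305.0 = 238.001.
On a 0–1 scale: 238.001/255 = 0.9333 → 0.933.

0.933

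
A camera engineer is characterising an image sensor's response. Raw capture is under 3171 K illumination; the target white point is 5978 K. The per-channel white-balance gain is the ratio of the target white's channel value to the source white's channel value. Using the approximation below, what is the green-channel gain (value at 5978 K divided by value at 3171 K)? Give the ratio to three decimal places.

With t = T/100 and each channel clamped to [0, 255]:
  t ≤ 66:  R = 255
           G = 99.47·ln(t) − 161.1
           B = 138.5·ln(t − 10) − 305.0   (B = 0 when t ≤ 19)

1.345

At 3171 K (t = 31.71):
  G = 99.47·ln 31.71 − 161.1 = 99.47·3.4566 − 161.1 = 182.731.
At 5978 K (t = 59.78):
  G = 99.47·ln 59.78 − 161.1 = 99.47·4.0907 − 161.1 = 245.799.
Gain = 245.799 / 182.731 = 1.3451 → 1.345.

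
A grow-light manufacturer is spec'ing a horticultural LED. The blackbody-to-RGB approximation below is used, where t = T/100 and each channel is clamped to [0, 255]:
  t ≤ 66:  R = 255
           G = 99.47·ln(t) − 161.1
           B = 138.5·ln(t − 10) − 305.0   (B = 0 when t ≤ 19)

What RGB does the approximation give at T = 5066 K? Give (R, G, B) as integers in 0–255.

(255, 229, 208)

t = 5066/100 = 50.66; the t ≤ 66 branch applies.
R = 255 by definition for t ≤ 66.
G = 99.47·ln 50.66 − 161.1 = 99.47·3.9251 − 161.1 = 229.333.
B = 138.5·ln(50.66 − 10) − 305.0 = 138.5·ln 40.66 − 305.0 = 138.5·3.7052 − 305.0 = 208.176.
Rounded: (255, 229, 208).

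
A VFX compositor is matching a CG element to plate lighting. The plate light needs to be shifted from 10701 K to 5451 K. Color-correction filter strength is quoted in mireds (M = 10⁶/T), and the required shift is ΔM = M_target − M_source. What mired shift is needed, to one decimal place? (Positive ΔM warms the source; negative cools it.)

M_source = 10⁶/10701 = 93.449; M_target = 10⁶/5451 = 183.453.
ΔM = 183.453 − 93.449 = 90.003 → +90.0 mireds, a warming shift.

+90.0 mireds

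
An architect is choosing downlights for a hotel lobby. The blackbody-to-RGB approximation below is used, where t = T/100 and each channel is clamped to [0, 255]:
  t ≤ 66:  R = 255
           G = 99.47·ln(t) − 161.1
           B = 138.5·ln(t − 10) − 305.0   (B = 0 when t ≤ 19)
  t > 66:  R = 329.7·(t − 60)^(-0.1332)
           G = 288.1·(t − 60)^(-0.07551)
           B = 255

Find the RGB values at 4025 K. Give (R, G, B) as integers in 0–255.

t = 4025/100 = 40.25; the t ≤ 66 branch applies.
R = 255 by definition for t ≤ 66.
G = 99.47·ln 40.25 − 161.1 = 99.47·3.6951 − 161.1 = 206.453.
B = 138.5·ln(40.25 − 10) − 305.0 = 138.5·ln 30.25 − 305.0 = 138.5·3.4095 − 305.0 = 167.215.
Rounded: (255, 206, 167).

(255, 206, 167)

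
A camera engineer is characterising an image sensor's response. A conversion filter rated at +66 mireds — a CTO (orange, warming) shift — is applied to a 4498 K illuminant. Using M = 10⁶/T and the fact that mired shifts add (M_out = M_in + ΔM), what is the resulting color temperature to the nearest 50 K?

M_in = 10⁶/4498 = 222.32 mireds.
M_out = 222.32 + (+66) = 288.32 mireds.
T_out = 10⁶/288.32 = 3468.4 K → 3450 K.

3450 K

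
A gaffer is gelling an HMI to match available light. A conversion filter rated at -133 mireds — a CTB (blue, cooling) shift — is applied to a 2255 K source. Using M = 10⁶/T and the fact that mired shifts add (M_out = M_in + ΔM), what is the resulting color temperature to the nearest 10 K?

3220 K

M_in = 10⁶/2255 = 443.46 mireds.
M_out = 443.46 + (-133) = 310.46 mireds.
T_out = 10⁶/310.46 = 3221.0 K → 3220 K.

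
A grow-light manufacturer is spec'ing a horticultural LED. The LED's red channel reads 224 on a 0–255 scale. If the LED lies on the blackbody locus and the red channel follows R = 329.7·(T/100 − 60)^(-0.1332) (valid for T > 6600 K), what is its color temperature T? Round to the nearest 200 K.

(t − 60)^(-0.1332) = 224/329.7 = 0.67941.
t − 60 = 0.67941^(1/-0.1332) = 0.67941^(-7.508) = 18.209, so t = 78.209.
T = 100·t = 7821 K → 7800 K to the nearest 200 K.

7800 K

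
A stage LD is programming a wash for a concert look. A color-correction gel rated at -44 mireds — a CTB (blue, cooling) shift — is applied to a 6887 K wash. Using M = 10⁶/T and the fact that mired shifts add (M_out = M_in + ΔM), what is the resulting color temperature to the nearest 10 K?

M_in = 10⁶/6887 = 145.20 mireds.
M_out = 145.20 + (-44) = 101.20 mireds.
T_out = 10⁶/101.20 = 9881.3 K → 9880 K.

9880 K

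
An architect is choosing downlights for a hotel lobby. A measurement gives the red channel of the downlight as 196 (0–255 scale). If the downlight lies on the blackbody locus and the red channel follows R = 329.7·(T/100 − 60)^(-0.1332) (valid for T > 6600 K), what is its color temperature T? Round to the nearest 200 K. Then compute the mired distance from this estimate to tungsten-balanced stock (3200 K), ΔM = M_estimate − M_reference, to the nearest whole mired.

-222 mireds

(t − 60)^(-0.1332) = 196/329.7 = 0.59448.
t − 60 = 0.59448^(1/-0.1332) = 0.59448^(-7.508) = 49.621, so t = 109.621.
T = 100·t = 10962 K → 11000 K to the nearest 200 K.
M_estimate = 10⁶/11000 = 90.91; M_reference = 10⁶/3200 = 312.50.
ΔM = 90.91 − 312.50 = -221.59 → -222 mireds.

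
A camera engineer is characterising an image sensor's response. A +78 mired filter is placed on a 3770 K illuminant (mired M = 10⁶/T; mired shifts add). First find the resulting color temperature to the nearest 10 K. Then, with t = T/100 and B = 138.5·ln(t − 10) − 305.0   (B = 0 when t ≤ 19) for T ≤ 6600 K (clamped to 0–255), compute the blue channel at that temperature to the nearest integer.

M_in = 10⁶/3770 = 265.25; M_out = 265.25 + (+78) = 343.25.
T_out = 10⁶/343.25 = 2913.3 K → 2910 K; t = 29.1.
B = 138.5·ln(29.1 − 10) − 305.0 = 138.5·ln 19.1 − 305.0 = 138.5·2.9497 − 305.0 = 103.532.
Rounded: 104.

104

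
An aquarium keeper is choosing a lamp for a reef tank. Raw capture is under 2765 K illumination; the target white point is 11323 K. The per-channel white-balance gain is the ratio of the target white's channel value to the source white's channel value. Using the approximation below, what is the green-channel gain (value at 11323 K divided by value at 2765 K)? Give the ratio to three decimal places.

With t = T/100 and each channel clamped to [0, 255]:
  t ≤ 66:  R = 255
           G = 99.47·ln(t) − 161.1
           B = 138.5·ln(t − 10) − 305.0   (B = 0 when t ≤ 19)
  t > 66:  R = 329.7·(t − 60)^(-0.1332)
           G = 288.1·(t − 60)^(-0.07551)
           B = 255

At 2765 K (t = 27.65):
  G = 99.47·ln 27.65 − 161.1 = 99.47·3.3196 − 161.1 = 169.103.
At 11323 K (t = 113.23):
  G = 288.1·(113.23 − 60)^(-0.07551) = 288.1·53.23^(-0.07551) = 288.1·0.74073 = 213.403.
Gain = 213.403 / 169.103 = 1.2620 → 1.262.

1.262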